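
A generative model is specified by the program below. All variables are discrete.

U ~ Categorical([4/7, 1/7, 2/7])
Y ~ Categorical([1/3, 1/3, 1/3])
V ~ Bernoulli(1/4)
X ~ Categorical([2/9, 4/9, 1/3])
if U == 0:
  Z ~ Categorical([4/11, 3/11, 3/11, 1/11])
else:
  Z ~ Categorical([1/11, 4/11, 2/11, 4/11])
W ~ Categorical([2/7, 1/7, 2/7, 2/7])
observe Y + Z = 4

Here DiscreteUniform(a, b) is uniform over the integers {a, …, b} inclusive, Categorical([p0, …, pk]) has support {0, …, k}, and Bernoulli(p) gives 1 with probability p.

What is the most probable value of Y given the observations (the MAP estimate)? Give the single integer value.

argmax_v P(Y = v | obs) = 2

Enumerate traces; 144 have nonzero weight after conditioning:
  (U=0, Y=1, V=0, X=0, Z=3, W=0) weight 4/4851
  (U=0, Y=1, V=0, X=0, Z=3, W=1) weight 2/4851
  (U=0, Y=1, V=0, X=0, Z=3, W=2) weight 4/4851
  (U=0, Y=1, V=0, X=0, Z=3, W=3) weight 4/4851
  (U=0, Y=1, V=0, X=1, Z=3, W=0) weight 8/4851
  (U=0, Y=1, V=0, X=1, Z=3, W=1) weight 4/4851
  (U=0, Y=1, V=0, X=1, Z=3, W=2) weight 8/4851
  (U=0, Y=1, V=0, X=1, Z=3, W=3) weight 8/4851
  (U=0, Y=2, V=0, X=0, Z=2, W=0) weight 4/1617
  … 135 more
Group by Y:
  weight(Y=1) = 16/231
  weight(Y=2) = 6/77
Total weight = 16/231 + 6/77 = 34/231
P(Y=1 | obs) = 16/231 / 34/231 = 8/17
P(Y=2 | obs) = 6/77 / 34/231 = 9/17
argmax = 2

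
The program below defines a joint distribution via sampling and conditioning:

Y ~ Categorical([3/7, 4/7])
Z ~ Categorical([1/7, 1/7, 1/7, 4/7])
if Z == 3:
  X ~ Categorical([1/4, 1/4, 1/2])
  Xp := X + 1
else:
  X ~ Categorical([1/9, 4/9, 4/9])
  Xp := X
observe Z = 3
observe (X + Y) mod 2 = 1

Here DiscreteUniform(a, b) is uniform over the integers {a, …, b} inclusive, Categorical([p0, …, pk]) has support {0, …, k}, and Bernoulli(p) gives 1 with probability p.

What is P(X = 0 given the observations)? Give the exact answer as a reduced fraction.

P(X = 0 | obs) = 4/15

Enumerate traces; 3 have nonzero weight after conditioning:
  (Y=0, Z=3, X=1) weight 3/49
  (Y=1, Z=3, X=0) weight 4/49
  (Y=1, Z=3, X=2) weight 8/49
Group by X:
  weight(X=0) = 4/49
  weight(X=1) = 3/49
  weight(X=2) = 8/49
Total weight = 4/49 + 3/49 + 8/49 = 15/49
P(X=0 | obs) = 4/49 / 15/49 = 4/15
P(X=1 | obs) = 3/49 / 15/49 = 1/5
P(X=2 | obs) = 8/49 / 15/49 = 8/15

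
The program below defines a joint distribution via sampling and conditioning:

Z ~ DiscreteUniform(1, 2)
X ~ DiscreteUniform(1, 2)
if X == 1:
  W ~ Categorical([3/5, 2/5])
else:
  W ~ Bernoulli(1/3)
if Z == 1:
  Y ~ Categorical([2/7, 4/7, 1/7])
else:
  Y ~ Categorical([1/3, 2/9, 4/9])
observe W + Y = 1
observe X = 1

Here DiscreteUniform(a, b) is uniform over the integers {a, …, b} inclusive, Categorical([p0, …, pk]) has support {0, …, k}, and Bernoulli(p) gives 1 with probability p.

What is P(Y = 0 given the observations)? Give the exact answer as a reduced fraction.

P(Y = 0 | obs) = 13/38

Enumerate traces; 4 have nonzero weight after conditioning:
  (Z=1, X=1, W=0, Y=1) weight 3/35
  (Z=1, X=1, W=1, Y=0) weight 1/35
  (Z=2, X=1, W=0, Y=1) weight 1/30
  (Z=2, X=1, W=1, Y=0) weight 1/30
Group by Y:
  weight(Y=0) = 13/210
  weight(Y=1) = 5/42
Total weight = 13/210 + 5/42 = 19/105
P(Y=0 | obs) = 13/210 / 19/105 = 13/38
P(Y=1 | obs) = 5/42 / 19/105 = 25/38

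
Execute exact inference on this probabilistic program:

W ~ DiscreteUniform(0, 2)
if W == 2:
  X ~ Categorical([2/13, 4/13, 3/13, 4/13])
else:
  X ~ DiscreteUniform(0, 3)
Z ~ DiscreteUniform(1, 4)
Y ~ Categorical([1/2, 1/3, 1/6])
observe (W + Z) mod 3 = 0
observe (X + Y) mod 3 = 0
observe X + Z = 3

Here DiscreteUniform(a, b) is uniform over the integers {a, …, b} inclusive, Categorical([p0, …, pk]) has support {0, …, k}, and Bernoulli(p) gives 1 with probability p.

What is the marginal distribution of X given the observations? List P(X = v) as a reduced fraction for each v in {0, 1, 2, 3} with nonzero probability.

P(X=0) = 39/76, P(X=1) = 13/76, P(X=2) = 6/19

Enumerate traces; 3 have nonzero weight after conditioning:
  (W=0, X=0, Z=3, Y=0) weight 1/96
  (W=1, X=1, Z=2, Y=2) weight 1/288
  (W=2, X=2, Z=1, Y=1) weight 1/156
Group by X:
  weight(X=0) = 1/96
  weight(X=1) = 1/288
  weight(X=2) = 1/156
Total weight = 1/96 + 1/288 + 1/156 = 19/936
P(X=0 | obs) = 1/96 / 19/936 = 39/76
P(X=1 | obs) = 1/288 / 19/936 = 13/76
P(X=2 | obs) = 1/156 / 19/936 = 6/19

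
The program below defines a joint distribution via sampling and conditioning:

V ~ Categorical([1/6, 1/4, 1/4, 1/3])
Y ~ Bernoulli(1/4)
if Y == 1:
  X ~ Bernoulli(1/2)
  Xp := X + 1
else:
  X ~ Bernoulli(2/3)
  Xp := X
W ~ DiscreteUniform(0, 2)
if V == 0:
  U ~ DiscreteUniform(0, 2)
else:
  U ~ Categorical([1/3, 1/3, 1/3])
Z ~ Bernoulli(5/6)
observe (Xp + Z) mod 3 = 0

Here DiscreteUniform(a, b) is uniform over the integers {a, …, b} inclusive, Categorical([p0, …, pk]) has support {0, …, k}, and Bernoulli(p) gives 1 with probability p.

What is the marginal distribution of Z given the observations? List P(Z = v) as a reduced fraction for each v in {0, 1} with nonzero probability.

P(Z=0) = 2/7, P(Z=1) = 5/7

Enumerate traces; 72 have nonzero weight after conditioning:
  (V=0, Y=0, X=0, W=0, U=0, Z=0) weight 1/1296
  (V=0, Y=0, X=0, W=0, U=1, Z=0) weight 1/1296
  (V=0, Y=0, X=0, W=0, U=2, Z=0) weight 1/1296
  (V=0, Y=0, X=0, W=1, U=0, Z=0) weight 1/1296
  (V=0, Y=0, X=0, W=1, U=1, Z=0) weight 1/1296
  (V=0, Y=0, X=0, W=1, U=2, Z=0) weight 1/1296
  (V=0, Y=0, X=0, W=2, U=0, Z=0) weight 1/1296
  (V=0, Y=0, X=0, W=2, U=1, Z=0) weight 1/1296
  (V=0, Y=1, X=1, W=0, U=0, Z=1) weight 5/2592
  … 63 more
Group by Z:
  weight(Z=0) = 1/24
  weight(Z=1) = 5/48
Total weight = 1/24 + 5/48 = 7/48
P(Z=0 | obs) = 1/24 / 7/48 = 2/7
P(Z=1 | obs) = 5/48 / 7/48 = 5/7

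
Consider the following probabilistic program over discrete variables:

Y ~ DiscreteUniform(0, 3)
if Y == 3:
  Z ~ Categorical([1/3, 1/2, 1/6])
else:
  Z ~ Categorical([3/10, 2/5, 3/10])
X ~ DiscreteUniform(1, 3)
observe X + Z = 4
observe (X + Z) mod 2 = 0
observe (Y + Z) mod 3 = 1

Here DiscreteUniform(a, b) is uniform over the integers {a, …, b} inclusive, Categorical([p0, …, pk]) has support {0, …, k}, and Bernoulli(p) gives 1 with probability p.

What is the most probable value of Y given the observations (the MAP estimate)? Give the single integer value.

Enumerate traces; 3 have nonzero weight after conditioning:
  (Y=0, Z=1, X=3) weight 1/30
  (Y=2, Z=2, X=2) weight 1/40
  (Y=3, Z=1, X=3) weight 1/24
Group by Y:
  weight(Y=0) = 1/30
  weight(Y=2) = 1/40
  weight(Y=3) = 1/24
Total weight = 1/30 + 1/40 + 1/24 = 1/10
P(Y=0 | obs) = 1/30 / 1/10 = 1/3
P(Y=2 | obs) = 1/40 / 1/10 = 1/4
P(Y=3 | obs) = 1/24 / 1/10 = 5/12
argmax = 3

argmax_v P(Y = v | obs) = 3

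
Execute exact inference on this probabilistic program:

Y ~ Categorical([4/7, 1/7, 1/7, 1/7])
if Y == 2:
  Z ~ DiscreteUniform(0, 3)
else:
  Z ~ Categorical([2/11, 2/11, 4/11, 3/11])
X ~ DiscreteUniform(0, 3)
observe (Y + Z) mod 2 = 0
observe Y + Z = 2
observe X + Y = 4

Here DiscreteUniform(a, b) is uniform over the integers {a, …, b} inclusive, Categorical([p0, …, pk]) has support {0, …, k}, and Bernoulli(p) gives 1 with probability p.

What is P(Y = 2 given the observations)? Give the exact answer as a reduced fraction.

Enumerate traces; 2 have nonzero weight after conditioning:
  (Y=1, Z=1, X=3) weight 1/154
  (Y=2, Z=0, X=2) weight 1/112
Group by Y:
  weight(Y=1) = 1/154
  weight(Y=2) = 1/112
Total weight = 1/154 + 1/112 = 19/1232
P(Y=1 | obs) = 1/154 / 19/1232 = 8/19
P(Y=2 | obs) = 1/112 / 19/1232 = 11/19

P(Y = 2 | obs) = 11/19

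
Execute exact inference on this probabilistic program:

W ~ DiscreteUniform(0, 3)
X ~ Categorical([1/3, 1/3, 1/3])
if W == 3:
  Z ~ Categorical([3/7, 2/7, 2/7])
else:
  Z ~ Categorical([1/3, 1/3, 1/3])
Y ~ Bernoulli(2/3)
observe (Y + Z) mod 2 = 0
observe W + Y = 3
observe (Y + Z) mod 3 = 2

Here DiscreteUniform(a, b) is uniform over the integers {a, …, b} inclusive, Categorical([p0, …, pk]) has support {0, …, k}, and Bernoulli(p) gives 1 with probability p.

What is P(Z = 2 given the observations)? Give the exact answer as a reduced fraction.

P(Z = 2 | obs) = 3/10

Enumerate traces; 6 have nonzero weight after conditioning:
  (W=2, X=0, Z=1, Y=1) weight 1/54
  (W=2, X=1, Z=1, Y=1) weight 1/54
  (W=2, X=2, Z=1, Y=1) weight 1/54
  (W=3, X=0, Z=2, Y=0) weight 1/126
  (W=3, X=1, Z=2, Y=0) weight 1/126
  (W=3, X=2, Z=2, Y=0) weight 1/126
Group by Z:
  weight(Z=1) = 1/18
  weight(Z=2) = 1/42
Total weight = 1/18 + 1/42 = 5/63
P(Z=1 | obs) = 1/18 / 5/63 = 7/10
P(Z=2 | obs) = 1/42 / 5/63 = 3/10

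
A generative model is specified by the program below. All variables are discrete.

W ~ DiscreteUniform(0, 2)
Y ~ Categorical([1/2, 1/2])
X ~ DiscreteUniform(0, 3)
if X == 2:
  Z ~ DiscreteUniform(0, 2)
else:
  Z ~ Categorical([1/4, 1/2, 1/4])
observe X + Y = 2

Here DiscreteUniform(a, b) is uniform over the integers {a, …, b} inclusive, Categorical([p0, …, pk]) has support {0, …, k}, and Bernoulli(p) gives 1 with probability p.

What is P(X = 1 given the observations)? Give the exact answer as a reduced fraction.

P(X = 1 | obs) = 1/2

Enumerate traces; 18 have nonzero weight after conditioning:
  (W=0, Y=0, X=2, Z=0) weight 1/72
  (W=0, Y=0, X=2, Z=1) weight 1/72
  (W=0, Y=0, X=2, Z=2) weight 1/72
  (W=0, Y=1, X=1, Z=0) weight 1/96
  (W=0, Y=1, X=1, Z=1) weight 1/48
  (W=0, Y=1, X=1, Z=2) weight 1/96
  (W=1, Y=0, X=2, Z=0) weight 1/72
  (W=1, Y=0, X=2, Z=1) weight 1/72
  … 10 more
Group by X:
  weight(X=1) = 1/8
  weight(X=2) = 1/8
Total weight = 1/8 + 1/8 = 1/4
P(X=1 | obs) = 1/8 / 1/4 = 1/2
P(X=2 | obs) = 1/8 / 1/4 = 1/2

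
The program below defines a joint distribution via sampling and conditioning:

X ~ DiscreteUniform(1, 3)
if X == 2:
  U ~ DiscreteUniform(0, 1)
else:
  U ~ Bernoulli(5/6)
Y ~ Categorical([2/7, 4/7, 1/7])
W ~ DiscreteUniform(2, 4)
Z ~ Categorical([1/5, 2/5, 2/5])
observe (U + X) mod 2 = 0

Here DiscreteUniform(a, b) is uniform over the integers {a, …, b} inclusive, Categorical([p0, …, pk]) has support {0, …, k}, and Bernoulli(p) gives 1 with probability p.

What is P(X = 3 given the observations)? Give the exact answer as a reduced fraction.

P(X = 3 | obs) = 5/13

Enumerate traces; 81 have nonzero weight after conditioning:
  (X=1, U=1, Y=0, W=2, Z=0) weight 1/189
  (X=1, U=1, Y=0, W=2, Z=1) weight 2/189
  (X=1, U=1, Y=0, W=2, Z=2) weight 2/189
  (X=1, U=1, Y=0, W=3, Z=0) weight 1/189
  (X=1, U=1, Y=0, W=3, Z=1) weight 2/189
  (X=1, U=1, Y=0, W=3, Z=2) weight 2/189
  (X=1, U=1, Y=0, W=4, Z=0) weight 1/189
  (X=1, U=1, Y=0, W=4, Z=1) weight 2/189
  (X=2, U=0, Y=0, W=2, Z=0) weight 1/315
  (X=3, U=1, Y=0, W=2, Z=0) weight 1/189
  … 71 more
Group by X:
  weight(X=1) = 5/18
  weight(X=2) = 1/6
  weight(X=3) = 5/18
Total weight = 5/18 + 1/6 + 5/18 = 13/18
P(X=1 | obs) = 5/18 / 13/18 = 5/13
P(X=2 | obs) = 1/6 / 13/18 = 3/13
P(X=3 | obs) = 5/18 / 13/18 = 5/13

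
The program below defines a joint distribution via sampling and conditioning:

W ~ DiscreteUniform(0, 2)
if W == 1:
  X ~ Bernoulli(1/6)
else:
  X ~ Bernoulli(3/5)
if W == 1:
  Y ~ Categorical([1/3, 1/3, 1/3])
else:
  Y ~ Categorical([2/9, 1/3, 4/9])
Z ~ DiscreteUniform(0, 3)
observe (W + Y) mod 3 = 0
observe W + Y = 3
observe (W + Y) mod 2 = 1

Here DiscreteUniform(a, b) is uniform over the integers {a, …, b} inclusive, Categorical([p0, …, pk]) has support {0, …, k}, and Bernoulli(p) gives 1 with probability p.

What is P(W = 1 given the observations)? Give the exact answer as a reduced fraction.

Enumerate traces; 16 have nonzero weight after conditioning:
  (W=1, X=0, Y=2, Z=0) weight 5/216
  (W=1, X=0, Y=2, Z=1) weight 5/216
  (W=1, X=0, Y=2, Z=2) weight 5/216
  (W=1, X=0, Y=2, Z=3) weight 5/216
  (W=1, X=1, Y=2, Z=0) weight 1/216
  (W=1, X=1, Y=2, Z=1) weight 1/216
  (W=1, X=1, Y=2, Z=2) weight 1/216
  (W=1, X=1, Y=2, Z=3) weight 1/216
  (W=2, X=0, Y=1, Z=0) weight 1/90
  … 7 more
Group by W:
  weight(W=1) = 1/9
  weight(W=2) = 1/9
Total weight = 1/9 + 1/9 = 2/9
P(W=1 | obs) = 1/9 / 2/9 = 1/2
P(W=2 | obs) = 1/9 / 2/9 = 1/2

P(W = 1 | obs) = 1/2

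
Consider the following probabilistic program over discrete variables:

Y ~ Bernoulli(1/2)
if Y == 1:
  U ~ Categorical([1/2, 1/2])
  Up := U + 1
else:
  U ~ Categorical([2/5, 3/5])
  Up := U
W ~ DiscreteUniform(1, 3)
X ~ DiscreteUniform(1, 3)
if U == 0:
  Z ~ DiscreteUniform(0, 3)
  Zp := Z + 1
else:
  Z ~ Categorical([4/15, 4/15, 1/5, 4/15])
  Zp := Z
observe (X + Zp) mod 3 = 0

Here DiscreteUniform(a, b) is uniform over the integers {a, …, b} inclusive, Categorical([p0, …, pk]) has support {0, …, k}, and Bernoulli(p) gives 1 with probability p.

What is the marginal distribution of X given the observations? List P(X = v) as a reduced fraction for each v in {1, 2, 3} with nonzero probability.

P(X=1) = 89/400, P(X=2) = 223/600, P(X=3) = 487/1200

Enumerate traces; 48 have nonzero weight after conditioning:
  (Y=0, U=0, W=1, X=1, Z=1) weight 1/180
  (Y=0, U=0, W=1, X=2, Z=0) weight 1/180
  (Y=0, U=0, W=1, X=2, Z=3) weight 1/180
  (Y=0, U=0, W=1, X=3, Z=2) weight 1/180
  (Y=0, U=0, W=2, X=1, Z=1) weight 1/180
  (Y=0, U=0, W=2, X=2, Z=0) weight 1/180
  (Y=0, U=0, W=2, X=2, Z=3) weight 1/180
  (Y=0, U=0, W=2, X=3, Z=2) weight 1/180
  … 40 more
Group by X:
  weight(X=1) = 89/1200
  weight(X=2) = 223/1800
  weight(X=3) = 487/3600
Total weight = 89/1200 + 223/1800 + 487/3600 = 1/3
P(X=1 | obs) = 89/1200 / 1/3 = 89/400
P(X=2 | obs) = 223/1800 / 1/3 = 223/600
P(X=3 | obs) = 487/3600 / 1/3 = 487/1200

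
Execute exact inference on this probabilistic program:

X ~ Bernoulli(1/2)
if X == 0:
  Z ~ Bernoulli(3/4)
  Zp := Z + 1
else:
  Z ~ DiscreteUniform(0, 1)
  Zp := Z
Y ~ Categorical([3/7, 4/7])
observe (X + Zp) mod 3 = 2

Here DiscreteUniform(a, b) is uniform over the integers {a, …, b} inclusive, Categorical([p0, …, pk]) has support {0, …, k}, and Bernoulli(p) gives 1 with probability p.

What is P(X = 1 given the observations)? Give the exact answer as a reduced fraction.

Enumerate traces; 4 have nonzero weight after conditioning:
  (X=0, Z=1, Y=0) weight 9/56
  (X=0, Z=1, Y=1) weight 3/14
  (X=1, Z=1, Y=0) weight 3/28
  (X=1, Z=1, Y=1) weight 1/7
Group by X:
  weight(X=0) = 3/8
  weight(X=1) = 1/4
Total weight = 3/8 + 1/4 = 5/8
P(X=0 | obs) = 3/8 / 5/8 = 3/5
P(X=1 | obs) = 1/4 / 5/8 = 2/5

P(X = 1 | obs) = 2/5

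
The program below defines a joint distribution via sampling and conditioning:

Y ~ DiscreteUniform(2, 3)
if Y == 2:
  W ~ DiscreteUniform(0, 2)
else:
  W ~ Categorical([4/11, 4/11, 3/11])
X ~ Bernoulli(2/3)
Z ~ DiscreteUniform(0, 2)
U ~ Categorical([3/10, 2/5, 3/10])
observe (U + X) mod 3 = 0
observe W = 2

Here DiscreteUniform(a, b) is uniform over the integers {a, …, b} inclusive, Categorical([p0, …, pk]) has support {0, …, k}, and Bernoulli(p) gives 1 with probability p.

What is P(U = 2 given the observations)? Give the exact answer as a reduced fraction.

P(U = 2 | obs) = 2/3

Enumerate traces; 12 have nonzero weight after conditioning:
  (Y=2, W=2, X=0, Z=0, U=0) weight 1/180
  (Y=2, W=2, X=0, Z=1, U=0) weight 1/180
  (Y=2, W=2, X=0, Z=2, U=0) weight 1/180
  (Y=2, W=2, X=1, Z=0, U=2) weight 1/90
  (Y=2, W=2, X=1, Z=1, U=2) weight 1/90
  (Y=2, W=2, X=1, Z=2, U=2) weight 1/90
  (Y=3, W=2, X=0, Z=0, U=0) weight 1/220
  (Y=3, W=2, X=0, Z=1, U=0) weight 1/220
  … 4 more
Group by U:
  weight(U=0) = 1/33
  weight(U=2) = 2/33
Total weight = 1/33 + 2/33 = 1/11
P(U=0 | obs) = 1/33 / 1/11 = 1/3
P(U=2 | obs) = 2/33 / 1/11 = 2/3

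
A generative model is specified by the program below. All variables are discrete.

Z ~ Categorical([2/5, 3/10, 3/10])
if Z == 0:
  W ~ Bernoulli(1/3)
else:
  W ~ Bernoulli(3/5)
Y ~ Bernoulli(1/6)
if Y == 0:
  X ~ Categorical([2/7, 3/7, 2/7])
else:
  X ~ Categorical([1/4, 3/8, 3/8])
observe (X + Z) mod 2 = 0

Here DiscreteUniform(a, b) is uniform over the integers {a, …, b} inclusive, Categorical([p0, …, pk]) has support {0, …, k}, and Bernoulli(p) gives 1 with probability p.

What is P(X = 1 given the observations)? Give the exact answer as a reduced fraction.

P(X = 1 | obs) = 141/596

Enumerate traces; 20 have nonzero weight after conditioning:
  (Z=0, W=0, Y=0, X=0) weight 4/63
  (Z=0, W=0, Y=0, X=2) weight 4/63
  (Z=0, W=0, Y=1, X=0) weight 1/90
  (Z=0, W=0, Y=1, X=2) weight 1/60
  (Z=0, W=1, Y=0, X=0) weight 2/63
  (Z=0, W=1, Y=0, X=2) weight 2/63
  (Z=0, W=1, Y=1, X=0) weight 1/180
  (Z=0, W=1, Y=1, X=2) weight 1/120
  (Z=1, W=0, Y=0, X=1) weight 3/70
  … 11 more
Group by X:
  weight(X=0) = 47/240
  weight(X=1) = 141/1120
  weight(X=2) = 101/480
Total weight = 47/240 + 141/1120 + 101/480 = 149/280
P(X=0 | obs) = 47/240 / 149/280 = 329/894
P(X=1 | obs) = 141/1120 / 149/280 = 141/596
P(X=2 | obs) = 101/480 / 149/280 = 707/1788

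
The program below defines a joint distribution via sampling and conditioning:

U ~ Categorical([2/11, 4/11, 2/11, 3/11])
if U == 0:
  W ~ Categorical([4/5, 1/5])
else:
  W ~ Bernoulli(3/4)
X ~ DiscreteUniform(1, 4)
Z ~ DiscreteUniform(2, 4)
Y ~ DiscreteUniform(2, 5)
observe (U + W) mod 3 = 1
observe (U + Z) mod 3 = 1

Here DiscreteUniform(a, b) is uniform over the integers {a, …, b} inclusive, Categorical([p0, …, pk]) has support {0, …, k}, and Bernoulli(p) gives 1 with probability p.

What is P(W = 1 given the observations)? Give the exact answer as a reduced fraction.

P(W = 1 | obs) = 53/73

Enumerate traces; 48 have nonzero weight after conditioning:
  (U=0, W=1, X=1, Z=4, Y=2) weight 1/1320
  (U=0, W=1, X=1, Z=4, Y=3) weight 1/1320
  (U=0, W=1, X=1, Z=4, Y=4) weight 1/1320
  (U=0, W=1, X=1, Z=4, Y=5) weight 1/1320
  (U=0, W=1, X=2, Z=4, Y=2) weight 1/1320
  (U=0, W=1, X=2, Z=4, Y=3) weight 1/1320
  (U=0, W=1, X=2, Z=4, Y=4) weight 1/1320
  (U=0, W=1, X=2, Z=4, Y=5) weight 1/1320
  (U=1, W=0, X=1, Z=3, Y=2) weight 1/528
  … 39 more
Group by W:
  weight(W=0) = 1/33
  weight(W=1) = 53/660
Total weight = 1/33 + 53/660 = 73/660
P(W=0 | obs) = 1/33 / 73/660 = 20/73
P(W=1 | obs) = 53/660 / 73/660 = 53/73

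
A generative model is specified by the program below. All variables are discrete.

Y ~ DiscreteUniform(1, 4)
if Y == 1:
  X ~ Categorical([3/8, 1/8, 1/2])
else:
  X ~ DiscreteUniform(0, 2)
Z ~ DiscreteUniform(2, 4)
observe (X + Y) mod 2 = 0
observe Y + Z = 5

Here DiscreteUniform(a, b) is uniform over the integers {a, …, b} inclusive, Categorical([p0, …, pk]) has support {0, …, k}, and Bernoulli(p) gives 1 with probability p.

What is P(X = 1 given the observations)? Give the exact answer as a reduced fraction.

Enumerate traces; 4 have nonzero weight after conditioning:
  (Y=1, X=1, Z=4) weight 1/96
  (Y=2, X=0, Z=3) weight 1/36
  (Y=2, X=2, Z=3) weight 1/36
  (Y=3, X=1, Z=2) weight 1/36
Group by X:
  weight(X=0) = 1/36
  weight(X=1) = 11/288
  weight(X=2) = 1/36
Total weight = 1/36 + 11/288 + 1/36 = 3/32
P(X=0 | obs) = 1/36 / 3/32 = 8/27
P(X=1 | obs) = 11/288 / 3/32 = 11/27
P(X=2 | obs) = 1/36 / 3/32 = 8/27

P(X = 1 | obs) = 11/27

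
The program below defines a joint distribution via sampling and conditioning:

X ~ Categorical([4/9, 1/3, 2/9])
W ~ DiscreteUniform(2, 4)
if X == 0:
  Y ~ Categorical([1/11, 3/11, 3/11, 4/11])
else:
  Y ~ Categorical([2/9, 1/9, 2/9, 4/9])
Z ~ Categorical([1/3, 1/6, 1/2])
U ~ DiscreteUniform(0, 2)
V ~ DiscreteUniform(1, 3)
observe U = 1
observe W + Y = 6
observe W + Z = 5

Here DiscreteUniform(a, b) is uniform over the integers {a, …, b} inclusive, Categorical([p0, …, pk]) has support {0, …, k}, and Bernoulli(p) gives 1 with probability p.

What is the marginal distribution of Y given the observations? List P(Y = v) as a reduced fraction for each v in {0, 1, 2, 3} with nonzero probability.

P(Y=2) = 109/655, P(Y=3) = 546/655

Enumerate traces; 18 have nonzero weight after conditioning:
  (X=0, W=3, Y=3, Z=2, U=1, V=1) weight 8/2673
  (X=0, W=3, Y=3, Z=2, U=1, V=2) weight 8/2673
  (X=0, W=3, Y=3, Z=2, U=1, V=3) weight 8/2673
  (X=0, W=4, Y=2, Z=1, U=1, V=1) weight 2/2673
  (X=0, W=4, Y=2, Z=1, U=1, V=2) weight 2/2673
  (X=0, W=4, Y=2, Z=1, U=1, V=3) weight 2/2673
  (X=1, W=3, Y=3, Z=2, U=1, V=1) weight 2/729
  (X=1, W=3, Y=3, Z=2, U=1, V=2) weight 2/729
  … 10 more
Group by Y:
  weight(Y=2) = 109/24057
  weight(Y=3) = 182/8019
Total weight = 109/24057 + 182/8019 = 655/24057
P(Y=2 | obs) = 109/24057 / 655/24057 = 109/655
P(Y=3 | obs) = 182/8019 / 655/24057 = 546/655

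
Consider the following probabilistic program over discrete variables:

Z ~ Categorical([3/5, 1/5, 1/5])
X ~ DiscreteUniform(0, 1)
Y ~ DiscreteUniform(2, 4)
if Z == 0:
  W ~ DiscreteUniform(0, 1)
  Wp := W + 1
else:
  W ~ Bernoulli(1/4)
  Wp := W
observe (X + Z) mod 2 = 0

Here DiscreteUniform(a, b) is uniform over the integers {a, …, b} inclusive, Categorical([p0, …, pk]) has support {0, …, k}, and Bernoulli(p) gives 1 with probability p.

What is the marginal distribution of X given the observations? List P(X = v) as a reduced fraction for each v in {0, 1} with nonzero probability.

Enumerate traces; 18 have nonzero weight after conditioning:
  (Z=0, X=0, Y=2, W=0) weight 1/20
  (Z=0, X=0, Y=2, W=1) weight 1/20
  (Z=0, X=0, Y=3, W=0) weight 1/20
  (Z=0, X=0, Y=3, W=1) weight 1/20
  (Z=0, X=0, Y=4, W=0) weight 1/20
  (Z=0, X=0, Y=4, W=1) weight 1/20
  (Z=1, X=1, Y=2, W=0) weight 1/40
  (Z=1, X=1, Y=2, W=1) weight 1/120
  … 10 more
Group by X:
  weight(X=0) = 2/5
  weight(X=1) = 1/10
Total weight = 2/5 + 1/10 = 1/2
P(X=0 | obs) = 2/5 / 1/2 = 4/5
P(X=1 | obs) = 1/10 / 1/2 = 1/5

P(X=0) = 4/5, P(X=1) = 1/5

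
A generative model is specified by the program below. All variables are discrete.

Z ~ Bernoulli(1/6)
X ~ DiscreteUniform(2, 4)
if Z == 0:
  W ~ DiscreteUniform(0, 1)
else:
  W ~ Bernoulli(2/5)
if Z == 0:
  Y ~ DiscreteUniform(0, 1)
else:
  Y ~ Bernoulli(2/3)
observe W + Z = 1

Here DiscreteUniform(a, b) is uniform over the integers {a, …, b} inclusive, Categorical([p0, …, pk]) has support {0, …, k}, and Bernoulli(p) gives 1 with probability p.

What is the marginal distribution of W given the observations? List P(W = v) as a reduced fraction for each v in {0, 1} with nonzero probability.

P(W=0) = 6/31, P(W=1) = 25/31

Enumerate traces; 12 have nonzero weight after conditioning:
  (Z=0, X=2, W=1, Y=0) weight 5/72
  (Z=0, X=2, W=1, Y=1) weight 5/72
  (Z=0, X=3, W=1, Y=0) weight 5/72
  (Z=0, X=3, W=1, Y=1) weight 5/72
  (Z=0, X=4, W=1, Y=0) weight 5/72
  (Z=0, X=4, W=1, Y=1) weight 5/72
  (Z=1, X=2, W=0, Y=0) weight 1/90
  (Z=1, X=2, W=0, Y=1) weight 1/45
  … 4 more
Group by W:
  weight(W=0) = 1/10
  weight(W=1) = 5/12
Total weight = 1/10 + 5/12 = 31/60
P(W=0 | obs) = 1/10 / 31/60 = 6/31
P(W=1 | obs) = 5/12 / 31/60 = 25/31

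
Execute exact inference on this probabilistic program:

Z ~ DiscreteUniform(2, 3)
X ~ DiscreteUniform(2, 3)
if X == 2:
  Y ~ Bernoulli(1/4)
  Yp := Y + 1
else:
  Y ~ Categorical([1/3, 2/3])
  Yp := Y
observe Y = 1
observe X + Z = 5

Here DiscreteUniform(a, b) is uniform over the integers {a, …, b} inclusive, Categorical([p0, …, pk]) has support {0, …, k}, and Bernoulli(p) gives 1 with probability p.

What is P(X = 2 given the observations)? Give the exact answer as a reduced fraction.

P(X = 2 | obs) = 3/11

Enumerate traces; 2 have nonzero weight after conditioning:
  (Z=2, X=3, Y=1) weight 1/6
  (Z=3, X=2, Y=1) weight 1/16
Group by X:
  weight(X=2) = 1/16
  weight(X=3) = 1/6
Total weight = 1/16 + 1/6 = 11/48
P(X=2 | obs) = 1/16 / 11/48 = 3/11
P(X=3 | obs) = 1/6 / 11/48 = 8/11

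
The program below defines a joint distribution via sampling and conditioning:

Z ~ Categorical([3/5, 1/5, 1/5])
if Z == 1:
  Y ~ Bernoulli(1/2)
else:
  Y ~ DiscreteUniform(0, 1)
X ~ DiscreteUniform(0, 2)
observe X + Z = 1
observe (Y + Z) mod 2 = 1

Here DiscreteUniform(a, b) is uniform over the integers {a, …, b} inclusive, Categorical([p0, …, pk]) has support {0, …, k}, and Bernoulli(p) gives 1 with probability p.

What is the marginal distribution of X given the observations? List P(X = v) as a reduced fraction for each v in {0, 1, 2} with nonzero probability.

Enumerate traces; 2 have nonzero weight after conditioning:
  (Z=0, Y=1, X=1) weight 1/10
  (Z=1, Y=0, X=0) weight 1/30
Group by X:
  weight(X=0) = 1/30
  weight(X=1) = 1/10
Total weight = 1/30 + 1/10 = 2/15
P(X=0 | obs) = 1/30 / 2/15 = 1/4
P(X=1 | obs) = 1/10 / 2/15 = 3/4

P(X=0) = 1/4, P(X=1) = 3/4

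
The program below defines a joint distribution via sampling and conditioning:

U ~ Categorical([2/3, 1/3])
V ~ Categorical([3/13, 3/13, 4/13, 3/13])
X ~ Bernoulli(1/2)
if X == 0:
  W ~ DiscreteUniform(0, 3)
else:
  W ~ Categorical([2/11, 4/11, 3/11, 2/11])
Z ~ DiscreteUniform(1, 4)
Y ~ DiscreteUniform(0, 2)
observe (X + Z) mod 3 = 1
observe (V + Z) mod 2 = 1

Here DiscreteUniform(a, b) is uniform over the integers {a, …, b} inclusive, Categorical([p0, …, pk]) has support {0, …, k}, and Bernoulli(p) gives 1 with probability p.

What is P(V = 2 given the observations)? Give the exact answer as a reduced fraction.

P(V = 2 | obs) = 2/5

Enumerate traces; 144 have nonzero weight after conditioning:
  (U=0, V=0, X=0, W=0, Z=1, Y=0) weight 1/624
  (U=0, V=0, X=0, W=0, Z=1, Y=1) weight 1/624
  (U=0, V=0, X=0, W=0, Z=1, Y=2) weight 1/624
  (U=0, V=0, X=0, W=1, Z=1, Y=0) weight 1/624
  (U=0, V=0, X=0, W=1, Z=1, Y=1) weight 1/624
  (U=0, V=0, X=0, W=1, Z=1, Y=2) weight 1/624
  (U=0, V=0, X=0, W=2, Z=1, Y=0) weight 1/624
  (U=0, V=0, X=0, W=2, Z=1, Y=1) weight 1/624
  (U=0, V=1, X=0, W=0, Z=4, Y=0) weight 1/624
  (U=0, V=2, X=0, W=0, Z=1, Y=0) weight 1/468
  … 134 more
Group by V:
  weight(V=0) = 3/52
  weight(V=1) = 3/104
  weight(V=2) = 1/13
  weight(V=3) = 3/104
Total weight = 3/52 + 3/104 + 1/13 + 3/104 = 5/26
P(V=0 | obs) = 3/52 / 5/26 = 3/10
P(V=1 | obs) = 3/104 / 5/26 = 3/20
P(V=2 | obs) = 1/13 / 5/26 = 2/5
P(V=3 | obs) = 3/104 / 5/26 = 3/20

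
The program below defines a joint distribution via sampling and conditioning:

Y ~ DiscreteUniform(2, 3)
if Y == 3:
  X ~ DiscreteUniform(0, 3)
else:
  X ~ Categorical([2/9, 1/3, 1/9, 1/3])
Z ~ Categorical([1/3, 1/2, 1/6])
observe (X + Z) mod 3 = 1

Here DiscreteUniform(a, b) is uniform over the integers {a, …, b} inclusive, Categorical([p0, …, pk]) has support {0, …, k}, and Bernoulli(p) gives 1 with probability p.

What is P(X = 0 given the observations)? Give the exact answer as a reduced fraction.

P(X = 0 | obs) = 51/169

Enumerate traces; 8 have nonzero weight after conditioning:
  (Y=2, X=0, Z=1) weight 1/18
  (Y=2, X=1, Z=0) weight 1/18
  (Y=2, X=2, Z=2) weight 1/108
  (Y=2, X=3, Z=1) weight 1/12
  (Y=3, X=0, Z=1) weight 1/16
  (Y=3, X=1, Z=0) weight 1/24
  (Y=3, X=2, Z=2) weight 1/48
  (Y=3, X=3, Z=1) weight 1/16
Group by X:
  weight(X=0) = 17/144
  weight(X=1) = 7/72
  weight(X=2) = 13/432
  weight(X=3) = 7/48
Total weight = 17/144 + 7/72 + 13/432 + 7/48 = 169/432
P(X=0 | obs) = 17/144 / 169/432 = 51/169
P(X=1 | obs) = 7/72 / 169/432 = 42/169
P(X=2 | obs) = 13/432 / 169/432 = 1/13
P(X=3 | obs) = 7/48 / 169/432 = 63/169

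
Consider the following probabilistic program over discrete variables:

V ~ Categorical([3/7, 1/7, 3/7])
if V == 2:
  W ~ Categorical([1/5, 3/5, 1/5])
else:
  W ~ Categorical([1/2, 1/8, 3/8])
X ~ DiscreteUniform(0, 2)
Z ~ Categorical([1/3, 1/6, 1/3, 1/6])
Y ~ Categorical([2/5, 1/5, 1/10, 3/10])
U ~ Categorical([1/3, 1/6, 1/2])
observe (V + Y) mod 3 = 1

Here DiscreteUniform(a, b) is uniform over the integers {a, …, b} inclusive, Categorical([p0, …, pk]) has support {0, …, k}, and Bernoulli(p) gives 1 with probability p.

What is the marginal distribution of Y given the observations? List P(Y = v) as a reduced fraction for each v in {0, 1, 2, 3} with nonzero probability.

P(Y=0) = 1/4, P(Y=1) = 3/8, P(Y=2) = 3/16, P(Y=3) = 3/16

Enumerate traces; 432 have nonzero weight after conditioning:
  (V=0, W=0, X=0, Z=0, Y=1, U=0) weight 1/630
  (V=0, W=0, X=0, Z=0, Y=1, U=1) weight 1/1260
  (V=0, W=0, X=0, Z=0, Y=1, U=2) weight 1/420
  (V=0, W=0, X=0, Z=1, Y=1, U=0) weight 1/1260
  (V=0, W=0, X=0, Z=1, Y=1, U=1) weight 1/2520
  (V=0, W=0, X=0, Z=1, Y=1, U=2) weight 1/840
  (V=0, W=0, X=0, Z=2, Y=1, U=0) weight 1/630
  (V=0, W=0, X=0, Z=2, Y=1, U=1) weight 1/1260
  (V=1, W=0, X=0, Z=0, Y=0, U=0) weight 1/945
  (V=1, W=0, X=0, Z=0, Y=3, U=0) weight 1/1260
  … 422 more
Group by Y:
  weight(Y=0) = 2/35
  weight(Y=1) = 3/35
  weight(Y=2) = 3/70
  weight(Y=3) = 3/70
Total weight = 2/35 + 3/35 + 3/70 + 3/70 = 8/35
P(Y=0 | obs) = 2/35 / 8/35 = 1/4
P(Y=1 | obs) = 3/35 / 8/35 = 3/8
P(Y=2 | obs) = 3/70 / 8/35 = 3/16
P(Y=3 | obs) = 3/70 / 8/35 = 3/16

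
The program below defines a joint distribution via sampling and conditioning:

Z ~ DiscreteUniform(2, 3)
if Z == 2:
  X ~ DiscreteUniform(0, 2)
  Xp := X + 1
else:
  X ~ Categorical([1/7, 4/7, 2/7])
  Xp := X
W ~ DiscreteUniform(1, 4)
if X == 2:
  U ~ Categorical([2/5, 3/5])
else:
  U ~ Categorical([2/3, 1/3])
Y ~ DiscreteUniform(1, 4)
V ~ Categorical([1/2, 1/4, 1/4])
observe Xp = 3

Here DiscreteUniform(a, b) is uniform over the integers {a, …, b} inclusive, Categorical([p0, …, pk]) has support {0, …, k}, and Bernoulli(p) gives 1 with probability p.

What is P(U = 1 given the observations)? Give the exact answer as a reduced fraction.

P(U = 1 | obs) = 3/5

Enumerate traces; 96 have nonzero weight after conditioning:
  (Z=2, X=2, W=1, U=0, Y=1, V=0) weight 1/480
  (Z=2, X=2, W=1, U=0, Y=1, V=1) weight 1/960
  (Z=2, X=2, W=1, U=0, Y=1, V=2) weight 1/960
  (Z=2, X=2, W=1, U=0, Y=2, V=0) weight 1/480
  (Z=2, X=2, W=1, U=0, Y=2, V=1) weight 1/960
  (Z=2, X=2, W=1, U=0, Y=2, V=2) weight 1/960
  (Z=2, X=2, W=1, U=0, Y=3, V=0) weight 1/480
  (Z=2, X=2, W=1, U=0, Y=3, V=1) weight 1/960
  (Z=2, X=2, W=1, U=1, Y=1, V=0) weight 1/320
  … 87 more
Group by U:
  weight(U=0) = 1/15
  weight(U=1) = 1/10
Total weight = 1/15 + 1/10 = 1/6
P(U=0 | obs) = 1/15 / 1/6 = 2/5
P(U=1 | obs) = 1/10 / 1/6 = 3/5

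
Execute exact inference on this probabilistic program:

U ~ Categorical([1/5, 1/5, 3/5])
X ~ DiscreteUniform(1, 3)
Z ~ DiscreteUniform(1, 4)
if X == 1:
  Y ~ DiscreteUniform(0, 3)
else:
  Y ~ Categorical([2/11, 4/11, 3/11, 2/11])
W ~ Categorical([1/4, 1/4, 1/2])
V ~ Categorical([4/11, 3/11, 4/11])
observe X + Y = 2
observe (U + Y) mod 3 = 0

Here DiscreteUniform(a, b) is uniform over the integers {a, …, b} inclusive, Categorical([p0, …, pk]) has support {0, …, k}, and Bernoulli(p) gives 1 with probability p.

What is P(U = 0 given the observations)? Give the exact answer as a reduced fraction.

P(U = 0 | obs) = 8/41

Enumerate traces; 72 have nonzero weight after conditioning:
  (U=0, X=2, Z=1, Y=0, W=0, V=0) weight 1/3630
  (U=0, X=2, Z=1, Y=0, W=0, V=1) weight 1/4840
  (U=0, X=2, Z=1, Y=0, W=0, V=2) weight 1/3630
  (U=0, X=2, Z=1, Y=0, W=1, V=0) weight 1/3630
  (U=0, X=2, Z=1, Y=0, W=1, V=1) weight 1/4840
  (U=0, X=2, Z=1, Y=0, W=1, V=2) weight 1/3630
  (U=0, X=2, Z=1, Y=0, W=2, V=0) weight 1/1815
  (U=0, X=2, Z=1, Y=0, W=2, V=1) weight 1/2420
  (U=2, X=1, Z=1, Y=1, W=0, V=0) weight 1/880
  … 63 more
Group by U:
  weight(U=0) = 2/165
  weight(U=2) = 1/20
Total weight = 2/165 + 1/20 = 41/660
P(U=0 | obs) = 2/165 / 41/660 = 8/41
P(U=2 | obs) = 1/20 / 41/660 = 33/41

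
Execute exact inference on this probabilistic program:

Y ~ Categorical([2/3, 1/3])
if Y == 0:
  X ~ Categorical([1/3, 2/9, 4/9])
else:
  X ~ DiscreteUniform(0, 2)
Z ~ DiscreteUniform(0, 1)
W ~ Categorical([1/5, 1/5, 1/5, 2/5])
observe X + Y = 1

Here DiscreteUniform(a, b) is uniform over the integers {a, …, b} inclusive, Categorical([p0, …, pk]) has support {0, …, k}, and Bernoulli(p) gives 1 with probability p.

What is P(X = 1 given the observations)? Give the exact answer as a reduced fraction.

P(X = 1 | obs) = 4/7

Enumerate traces; 16 have nonzero weight after conditioning:
  (Y=0, X=1, Z=0, W=0) weight 2/135
  (Y=0, X=1, Z=0, W=1) weight 2/135
  (Y=0, X=1, Z=0, W=2) weight 2/135
  (Y=0, X=1, Z=0, W=3) weight 4/135
  (Y=0, X=1, Z=1, W=0) weight 2/135
  (Y=0, X=1, Z=1, W=1) weight 2/135
  (Y=0, X=1, Z=1, W=2) weight 2/135
  (Y=0, X=1, Z=1, W=3) weight 4/135
  (Y=1, X=0, Z=0, W=0) weight 1/90
  … 7 more
Group by X:
  weight(X=0) = 1/9
  weight(X=1) = 4/27
Total weight = 1/9 + 4/27 = 7/27
P(X=0 | obs) = 1/9 / 7/27 = 3/7
P(X=1 | obs) = 4/27 / 7/27 = 4/7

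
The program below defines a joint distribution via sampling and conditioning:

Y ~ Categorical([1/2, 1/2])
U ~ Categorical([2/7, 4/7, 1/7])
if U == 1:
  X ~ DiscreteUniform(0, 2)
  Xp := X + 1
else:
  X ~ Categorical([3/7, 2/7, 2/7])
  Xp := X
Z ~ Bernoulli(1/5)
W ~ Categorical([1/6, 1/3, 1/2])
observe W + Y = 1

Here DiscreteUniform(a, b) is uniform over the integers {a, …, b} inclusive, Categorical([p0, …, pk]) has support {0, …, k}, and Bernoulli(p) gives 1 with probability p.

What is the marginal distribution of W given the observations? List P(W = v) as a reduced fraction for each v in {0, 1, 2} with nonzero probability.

Enumerate traces; 36 have nonzero weight after conditioning:
  (Y=0, U=0, X=0, Z=0, W=1) weight 4/245
  (Y=0, U=0, X=0, Z=1, W=1) weight 1/245
  (Y=0, U=0, X=1, Z=0, W=1) weight 8/735
  (Y=0, U=0, X=1, Z=1, W=1) weight 2/735
  (Y=0, U=0, X=2, Z=0, W=1) weight 8/735
  (Y=0, U=0, X=2, Z=1, W=1) weight 2/735
  (Y=0, U=1, X=0, Z=0, W=1) weight 8/315
  (Y=0, U=1, X=0, Z=1, W=1) weight 2/315
  (Y=1, U=0, X=0, Z=0, W=0) weight 2/245
  … 27 more
Group by W:
  weight(W=0) = 1/12
  weight(W=1) = 1/6
Total weight = 1/12 + 1/6 = 1/4
P(W=0 | obs) = 1/12 / 1/4 = 1/3
P(W=1 | obs) = 1/6 / 1/4 = 2/3

P(W=0) = 1/3, P(W=1) = 2/3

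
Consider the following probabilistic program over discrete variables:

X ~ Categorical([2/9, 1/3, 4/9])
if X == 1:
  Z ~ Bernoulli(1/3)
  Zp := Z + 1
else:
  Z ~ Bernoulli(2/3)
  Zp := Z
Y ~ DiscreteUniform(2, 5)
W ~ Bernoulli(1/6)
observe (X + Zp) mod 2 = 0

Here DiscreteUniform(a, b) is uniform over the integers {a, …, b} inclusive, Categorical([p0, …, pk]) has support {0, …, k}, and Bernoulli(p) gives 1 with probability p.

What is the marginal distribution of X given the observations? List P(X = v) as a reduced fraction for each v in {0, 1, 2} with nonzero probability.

P(X=0) = 1/6, P(X=1) = 1/2, P(X=2) = 1/3

Enumerate traces; 24 have nonzero weight after conditioning:
  (X=0, Z=0, Y=2, W=0) weight 5/324
  (X=0, Z=0, Y=2, W=1) weight 1/324
  (X=0, Z=0, Y=3, W=0) weight 5/324
  (X=0, Z=0, Y=3, W=1) weight 1/324
  (X=0, Z=0, Y=4, W=0) weight 5/324
  (X=0, Z=0, Y=4, W=1) weight 1/324
  (X=0, Z=0, Y=5, W=0) weight 5/324
  (X=0, Z=0, Y=5, W=1) weight 1/324
  (X=1, Z=0, Y=2, W=0) weight 5/108
  (X=2, Z=0, Y=2, W=0) weight 5/162
  … 14 more
Group by X:
  weight(X=0) = 2/27
  weight(X=1) = 2/9
  weight(X=2) = 4/27
Total weight = 2/27 + 2/9 + 4/27 = 4/9
P(X=0 | obs) = 2/27 / 4/9 = 1/6
P(X=1 | obs) = 2/9 / 4/9 = 1/2
P(X=2 | obs) = 4/27 / 4/9 = 1/3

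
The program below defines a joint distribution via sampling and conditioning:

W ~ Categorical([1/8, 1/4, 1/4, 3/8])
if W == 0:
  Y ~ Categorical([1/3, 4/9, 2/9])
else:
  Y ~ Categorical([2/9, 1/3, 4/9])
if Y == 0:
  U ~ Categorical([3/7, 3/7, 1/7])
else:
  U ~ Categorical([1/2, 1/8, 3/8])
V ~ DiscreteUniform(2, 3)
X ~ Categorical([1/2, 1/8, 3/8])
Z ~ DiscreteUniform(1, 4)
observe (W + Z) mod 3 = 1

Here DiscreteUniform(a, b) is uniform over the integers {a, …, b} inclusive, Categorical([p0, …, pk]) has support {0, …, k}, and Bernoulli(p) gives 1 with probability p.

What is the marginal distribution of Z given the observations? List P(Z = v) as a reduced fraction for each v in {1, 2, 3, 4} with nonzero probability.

P(Z=1) = 1/3, P(Z=2) = 1/6, P(Z=3) = 1/6, P(Z=4) = 1/3

Enumerate traces; 324 have nonzero weight after conditioning:
  (W=0, Y=0, U=0, V=2, X=0, Z=1) weight 1/896
  (W=0, Y=0, U=0, V=2, X=0, Z=4) weight 1/896
  (W=0, Y=0, U=0, V=2, X=1, Z=1) weight 1/3584
  (W=0, Y=0, U=0, V=2, X=1, Z=4) weight 1/3584
  (W=0, Y=0, U=0, V=2, X=2, Z=1) weight 3/3584
  (W=0, Y=0, U=0, V=2, X=2, Z=4) weight 3/3584
  (W=0, Y=0, U=0, V=3, X=0, Z=1) weight 1/896
  (W=0, Y=0, U=0, V=3, X=0, Z=4) weight 1/896
  (W=1, Y=0, U=0, V=2, X=0, Z=3) weight 1/672
  (W=2, Y=0, U=0, V=2, X=0, Z=2) weight 1/672
  … 314 more
Group by Z:
  weight(Z=1) = 1/8
  weight(Z=2) = 1/16
  weight(Z=3) = 1/16
  weight(Z=4) = 1/8
Total weight = 1/8 + 1/16 + 1/16 + 1/8 = 3/8
P(Z=1 | obs) = 1/8 / 3/8 = 1/3
P(Z=2 | obs) = 1/16 / 3/8 = 1/6
P(Z=3 | obs) = 1/16 / 3/8 = 1/6
P(Z=4 | obs) = 1/8 / 3/8 = 1/3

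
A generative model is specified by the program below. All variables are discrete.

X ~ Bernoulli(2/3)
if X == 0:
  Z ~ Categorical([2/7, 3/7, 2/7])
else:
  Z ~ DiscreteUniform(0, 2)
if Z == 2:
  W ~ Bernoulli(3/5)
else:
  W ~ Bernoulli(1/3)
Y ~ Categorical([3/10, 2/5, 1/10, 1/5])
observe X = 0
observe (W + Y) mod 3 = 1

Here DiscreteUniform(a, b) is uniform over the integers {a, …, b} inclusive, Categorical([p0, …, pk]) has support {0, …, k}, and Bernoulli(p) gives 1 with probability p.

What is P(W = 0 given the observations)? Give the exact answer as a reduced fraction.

P(W = 0 | obs) = 248/463

Enumerate traces; 9 have nonzero weight after conditioning:
  (X=0, Z=0, W=0, Y=1) weight 8/315
  (X=0, Z=0, W=1, Y=0) weight 1/105
  (X=0, Z=0, W=1, Y=3) weight 2/315
  (X=0, Z=1, W=0, Y=1) weight 4/105
  (X=0, Z=1, W=1, Y=0) weight 1/70
  (X=0, Z=1, W=1, Y=3) weight 1/105
  (X=0, Z=2, W=0, Y=1) weight 8/525
  (X=0, Z=2, W=1, Y=0) weight 3/175
  … 1 more
Group by W:
  weight(W=0) = 124/1575
  weight(W=1) = 43/630
Total weight = 124/1575 + 43/630 = 463/3150
P(W=0 | obs) = 124/1575 / 463/3150 = 248/463
P(W=1 | obs) = 43/630 / 463/3150 = 215/463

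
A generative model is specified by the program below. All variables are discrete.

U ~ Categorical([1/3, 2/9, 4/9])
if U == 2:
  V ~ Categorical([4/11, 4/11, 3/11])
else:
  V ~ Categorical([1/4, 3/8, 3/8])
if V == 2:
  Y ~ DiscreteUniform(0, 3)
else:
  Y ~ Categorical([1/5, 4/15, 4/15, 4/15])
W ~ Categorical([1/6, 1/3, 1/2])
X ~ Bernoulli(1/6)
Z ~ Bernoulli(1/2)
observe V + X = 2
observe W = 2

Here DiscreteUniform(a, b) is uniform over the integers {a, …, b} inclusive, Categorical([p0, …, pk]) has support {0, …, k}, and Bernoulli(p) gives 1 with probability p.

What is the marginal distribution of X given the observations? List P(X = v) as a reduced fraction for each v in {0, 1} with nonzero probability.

Enumerate traces; 48 have nonzero weight after conditioning:
  (U=0, V=1, Y=0, W=2, X=1, Z=0) weight 1/960
  (U=0, V=1, Y=0, W=2, X=1, Z=1) weight 1/960
  (U=0, V=1, Y=1, W=2, X=1, Z=0) weight 1/720
  (U=0, V=1, Y=1, W=2, X=1, Z=1) weight 1/720
  (U=0, V=1, Y=2, W=2, X=1, Z=0) weight 1/720
  (U=0, V=1, Y=2, W=2, X=1, Z=1) weight 1/720
  (U=0, V=1, Y=3, W=2, X=1, Z=0) weight 1/720
  (U=0, V=1, Y=3, W=2, X=1, Z=1) weight 1/720
  (U=0, V=2, Y=0, W=2, X=0, Z=0) weight 5/768
  … 39 more
Group by X:
  weight(X=0) = 145/1056
  weight(X=1) = 293/9504
Total weight = 145/1056 + 293/9504 = 799/4752
P(X=0 | obs) = 145/1056 / 799/4752 = 1305/1598
P(X=1 | obs) = 293/9504 / 799/4752 = 293/1598

P(X=0) = 1305/1598, P(X=1) = 293/1598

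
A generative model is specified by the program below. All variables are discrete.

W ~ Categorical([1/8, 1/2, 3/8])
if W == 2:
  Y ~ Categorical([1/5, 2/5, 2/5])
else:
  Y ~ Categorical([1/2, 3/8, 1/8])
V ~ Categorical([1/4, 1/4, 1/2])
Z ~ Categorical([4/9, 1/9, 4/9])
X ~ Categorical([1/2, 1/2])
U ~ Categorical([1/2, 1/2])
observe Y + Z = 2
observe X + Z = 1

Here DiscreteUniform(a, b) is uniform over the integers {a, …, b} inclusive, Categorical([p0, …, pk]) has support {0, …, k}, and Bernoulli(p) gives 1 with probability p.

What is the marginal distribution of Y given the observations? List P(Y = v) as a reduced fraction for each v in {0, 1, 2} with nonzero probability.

Enumerate traces; 36 have nonzero weight after conditioning:
  (W=0, Y=1, V=0, Z=1, X=0, U=0) weight 1/3072
  (W=0, Y=1, V=0, Z=1, X=0, U=1) weight 1/3072
  (W=0, Y=1, V=1, Z=1, X=0, U=0) weight 1/3072
  (W=0, Y=1, V=1, Z=1, X=0, U=1) weight 1/3072
  (W=0, Y=1, V=2, Z=1, X=0, U=0) weight 1/1536
  (W=0, Y=1, V=2, Z=1, X=0, U=1) weight 1/1536
  (W=0, Y=2, V=0, Z=0, X=1, U=0) weight 1/2304
  (W=0, Y=2, V=0, Z=0, X=1, U=1) weight 1/2304
  … 28 more
Group by Y:
  weight(Y=1) = 41/1920
  weight(Y=2) = 73/1440
Total weight = 41/1920 + 73/1440 = 83/1152
P(Y=1 | obs) = 41/1920 / 83/1152 = 123/415
P(Y=2 | obs) = 73/1440 / 83/1152 = 292/415

P(Y=1) = 123/415, P(Y=2) = 292/415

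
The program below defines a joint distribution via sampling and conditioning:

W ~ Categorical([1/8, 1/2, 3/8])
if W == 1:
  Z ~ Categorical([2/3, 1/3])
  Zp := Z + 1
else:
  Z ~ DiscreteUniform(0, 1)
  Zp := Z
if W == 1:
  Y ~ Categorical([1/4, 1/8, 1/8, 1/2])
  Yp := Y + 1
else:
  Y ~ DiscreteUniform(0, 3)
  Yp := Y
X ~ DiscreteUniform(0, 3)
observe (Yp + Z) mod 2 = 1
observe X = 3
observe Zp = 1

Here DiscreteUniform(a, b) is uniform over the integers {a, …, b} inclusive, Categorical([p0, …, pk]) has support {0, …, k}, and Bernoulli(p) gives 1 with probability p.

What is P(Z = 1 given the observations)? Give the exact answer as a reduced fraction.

P(Z = 1 | obs) = 1/2

Enumerate traces; 6 have nonzero weight after conditioning:
  (W=0, Z=1, Y=0, X=3) weight 1/256
  (W=0, Z=1, Y=2, X=3) weight 1/256
  (W=1, Z=0, Y=0, X=3) weight 1/48
  (W=1, Z=0, Y=2, X=3) weight 1/96
  (W=2, Z=1, Y=0, X=3) weight 3/256
  (W=2, Z=1, Y=2, X=3) weight 3/256
Group by Z:
  weight(Z=0) = 1/32
  weight(Z=1) = 1/32
Total weight = 1/32 + 1/32 = 1/16
P(Z=0 | obs) = 1/32 / 1/16 = 1/2
P(Z=1 | obs) = 1/32 / 1/16 = 1/2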